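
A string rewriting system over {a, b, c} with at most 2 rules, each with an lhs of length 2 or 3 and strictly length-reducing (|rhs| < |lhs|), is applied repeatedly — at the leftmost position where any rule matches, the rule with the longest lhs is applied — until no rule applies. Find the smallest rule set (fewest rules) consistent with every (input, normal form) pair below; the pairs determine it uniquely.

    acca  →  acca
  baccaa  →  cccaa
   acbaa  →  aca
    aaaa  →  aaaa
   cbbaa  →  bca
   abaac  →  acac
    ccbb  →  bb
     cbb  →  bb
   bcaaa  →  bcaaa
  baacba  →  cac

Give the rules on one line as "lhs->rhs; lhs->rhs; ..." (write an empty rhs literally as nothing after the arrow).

  | acca
  | baccaa => cccaa
  | acbaa => abaa => aca
  | aaaa

ba->c; cb->b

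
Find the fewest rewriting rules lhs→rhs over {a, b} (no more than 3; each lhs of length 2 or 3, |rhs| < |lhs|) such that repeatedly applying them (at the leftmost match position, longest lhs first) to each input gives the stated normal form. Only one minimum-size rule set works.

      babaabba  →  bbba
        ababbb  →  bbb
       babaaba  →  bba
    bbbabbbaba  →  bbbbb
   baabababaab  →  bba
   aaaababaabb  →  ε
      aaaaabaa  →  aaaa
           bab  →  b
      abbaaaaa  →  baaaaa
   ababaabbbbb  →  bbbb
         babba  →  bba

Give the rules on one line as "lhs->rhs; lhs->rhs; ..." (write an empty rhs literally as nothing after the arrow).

ab->; aba->ab

  | babaabba => bababba => babbba => bbba
  | ababbb => abbbb => bbb
  | babaaba => bababa => babba => bba
  | bbbabbbaba => bbbbbaba => bbbbbab => bbbbb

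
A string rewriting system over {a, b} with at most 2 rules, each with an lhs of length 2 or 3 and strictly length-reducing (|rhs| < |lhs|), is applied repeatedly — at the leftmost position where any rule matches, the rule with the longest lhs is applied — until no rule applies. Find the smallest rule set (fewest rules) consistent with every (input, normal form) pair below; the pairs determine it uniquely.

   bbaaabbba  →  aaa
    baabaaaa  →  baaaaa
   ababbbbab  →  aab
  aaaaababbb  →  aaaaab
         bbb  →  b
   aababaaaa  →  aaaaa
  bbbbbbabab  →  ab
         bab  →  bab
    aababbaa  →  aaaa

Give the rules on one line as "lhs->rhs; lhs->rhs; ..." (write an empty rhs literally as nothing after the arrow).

aba->a; bb->

  | bbaaabbba => aaabbba => aaaba => aaa
  | baabaaaa => baaaaa
  | ababbbbab => abbbbab => abbab => aab
  | aaaaababbb => aaaaabbb => aaaaab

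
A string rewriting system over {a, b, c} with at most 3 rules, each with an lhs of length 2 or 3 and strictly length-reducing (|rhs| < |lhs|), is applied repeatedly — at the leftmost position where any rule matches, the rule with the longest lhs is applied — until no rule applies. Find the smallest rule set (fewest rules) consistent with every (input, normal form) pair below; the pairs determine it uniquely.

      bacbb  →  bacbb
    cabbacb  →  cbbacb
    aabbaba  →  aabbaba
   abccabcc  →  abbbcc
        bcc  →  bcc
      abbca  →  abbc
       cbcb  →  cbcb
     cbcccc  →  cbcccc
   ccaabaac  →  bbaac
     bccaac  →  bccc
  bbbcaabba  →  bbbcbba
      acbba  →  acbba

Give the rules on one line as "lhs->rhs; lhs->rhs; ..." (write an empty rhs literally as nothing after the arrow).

ca->c; ccb->bb

  | bacbb
  | cabbacb => cbbacb
  | aabbaba
  | abccabcc => abccbcc => abbbcc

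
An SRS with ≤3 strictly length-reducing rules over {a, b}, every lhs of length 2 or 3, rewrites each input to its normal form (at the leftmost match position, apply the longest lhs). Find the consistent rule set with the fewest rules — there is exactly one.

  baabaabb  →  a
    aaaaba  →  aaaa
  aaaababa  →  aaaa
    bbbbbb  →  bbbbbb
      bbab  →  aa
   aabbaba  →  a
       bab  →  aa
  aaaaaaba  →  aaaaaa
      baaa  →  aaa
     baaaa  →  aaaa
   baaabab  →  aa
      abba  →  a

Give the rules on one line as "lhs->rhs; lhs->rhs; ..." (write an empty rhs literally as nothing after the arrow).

  | baabaabb => aabaabb => aaabb => aab => a
  | aaaaba => aaaa
  | aaaababa => aaaaba => aaaa
  | bbbbbb

ab->; ba->a; bab->aa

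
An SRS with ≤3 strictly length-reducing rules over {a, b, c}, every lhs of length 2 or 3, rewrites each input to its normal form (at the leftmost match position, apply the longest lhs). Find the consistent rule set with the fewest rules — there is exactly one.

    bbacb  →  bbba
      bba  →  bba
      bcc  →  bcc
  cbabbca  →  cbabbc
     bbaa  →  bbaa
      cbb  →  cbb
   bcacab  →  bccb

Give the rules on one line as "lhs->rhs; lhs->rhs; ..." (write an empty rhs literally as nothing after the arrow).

  | bbacb => bbba
  | bba
  | bcc
  | cbabbca => cbabbc

acb->ba; ca->c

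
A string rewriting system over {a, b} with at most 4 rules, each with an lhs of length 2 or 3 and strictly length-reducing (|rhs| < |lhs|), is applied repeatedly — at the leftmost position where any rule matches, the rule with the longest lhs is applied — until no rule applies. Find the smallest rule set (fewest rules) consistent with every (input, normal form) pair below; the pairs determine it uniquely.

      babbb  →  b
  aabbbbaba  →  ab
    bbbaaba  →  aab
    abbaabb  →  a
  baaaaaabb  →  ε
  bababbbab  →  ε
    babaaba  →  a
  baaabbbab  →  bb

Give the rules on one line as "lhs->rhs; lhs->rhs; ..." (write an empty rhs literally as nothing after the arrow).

abb->; ba->b; bbb->

  | babbb => bbbb => b
  | aabbbbaba => abbaba => aba => ab
  | bbbaaba => aaba => aab
  | abbaabb => aabb => a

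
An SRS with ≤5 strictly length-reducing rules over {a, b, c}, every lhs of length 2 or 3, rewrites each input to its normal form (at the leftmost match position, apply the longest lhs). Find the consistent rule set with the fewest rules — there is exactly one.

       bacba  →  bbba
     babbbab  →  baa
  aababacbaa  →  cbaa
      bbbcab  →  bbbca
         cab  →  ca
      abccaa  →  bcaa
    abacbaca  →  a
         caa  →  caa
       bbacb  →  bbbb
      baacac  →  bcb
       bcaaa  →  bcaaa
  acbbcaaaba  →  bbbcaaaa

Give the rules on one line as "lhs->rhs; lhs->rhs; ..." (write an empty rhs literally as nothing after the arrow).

  | bacba => bbba
  | babbbab => babbab => babab => baab => baa
  | aababacbaa => aaabacbaa => aaaacbaa => aacbaa => cbaa
  | bbbcab => bbbca

aac->c; ab->a; ac->b; cbb->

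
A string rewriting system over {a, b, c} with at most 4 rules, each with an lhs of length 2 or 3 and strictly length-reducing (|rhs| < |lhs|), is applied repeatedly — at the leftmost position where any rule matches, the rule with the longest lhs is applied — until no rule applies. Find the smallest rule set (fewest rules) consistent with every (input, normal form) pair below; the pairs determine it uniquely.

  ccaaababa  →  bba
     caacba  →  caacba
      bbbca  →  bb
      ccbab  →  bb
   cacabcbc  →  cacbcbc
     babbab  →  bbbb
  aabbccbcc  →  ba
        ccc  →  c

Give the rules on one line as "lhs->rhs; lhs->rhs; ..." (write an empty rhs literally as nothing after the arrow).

ab->b; bca->; bcc->a; cc->

  | ccaaababa => aaababa => aababa => ababa => baba => bba
  | caacba
  | bbbca => bb
  | ccbab => bab => bb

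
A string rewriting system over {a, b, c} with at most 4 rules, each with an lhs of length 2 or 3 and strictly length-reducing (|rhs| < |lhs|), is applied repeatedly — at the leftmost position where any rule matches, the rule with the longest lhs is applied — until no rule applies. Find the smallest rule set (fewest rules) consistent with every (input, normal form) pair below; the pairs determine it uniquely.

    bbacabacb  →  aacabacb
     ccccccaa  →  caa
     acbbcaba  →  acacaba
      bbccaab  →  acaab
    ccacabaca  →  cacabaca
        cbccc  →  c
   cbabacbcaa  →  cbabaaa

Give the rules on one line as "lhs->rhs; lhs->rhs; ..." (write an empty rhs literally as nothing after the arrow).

bb->a; cbc->; cc->c

  | bbacabacb => aacabacb
  | ccccccaa => cccccaa => ccccaa => cccaa => ccaa => caa
  | acbbcaba => acacaba
  | bbccaab => accaab => acaab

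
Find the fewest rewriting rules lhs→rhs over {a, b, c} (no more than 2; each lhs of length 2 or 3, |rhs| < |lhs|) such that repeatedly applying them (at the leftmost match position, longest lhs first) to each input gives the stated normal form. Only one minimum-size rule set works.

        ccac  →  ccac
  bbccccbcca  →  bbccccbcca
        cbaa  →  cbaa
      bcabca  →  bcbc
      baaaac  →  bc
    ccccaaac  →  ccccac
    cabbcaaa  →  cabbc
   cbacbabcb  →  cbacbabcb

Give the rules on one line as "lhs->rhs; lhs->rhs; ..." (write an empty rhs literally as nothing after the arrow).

aac->c; bca->bc

  | ccac
  | bbccccbcca
  | cbaa
  | bcabca => bcbca => bcbc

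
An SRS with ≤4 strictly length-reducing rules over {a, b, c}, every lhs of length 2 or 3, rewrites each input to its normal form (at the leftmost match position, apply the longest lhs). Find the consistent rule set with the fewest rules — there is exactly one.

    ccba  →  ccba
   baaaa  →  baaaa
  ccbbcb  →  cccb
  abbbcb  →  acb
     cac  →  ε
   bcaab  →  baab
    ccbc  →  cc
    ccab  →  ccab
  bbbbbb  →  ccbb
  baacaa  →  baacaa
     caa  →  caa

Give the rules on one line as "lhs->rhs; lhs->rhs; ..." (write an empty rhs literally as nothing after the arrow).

  | ccba
  | baaaa
  | ccbbcb => ccbbb => cccb
  | abbbcb => acbcb => acb

bbb->cb; bc->b; cac->; cbc->c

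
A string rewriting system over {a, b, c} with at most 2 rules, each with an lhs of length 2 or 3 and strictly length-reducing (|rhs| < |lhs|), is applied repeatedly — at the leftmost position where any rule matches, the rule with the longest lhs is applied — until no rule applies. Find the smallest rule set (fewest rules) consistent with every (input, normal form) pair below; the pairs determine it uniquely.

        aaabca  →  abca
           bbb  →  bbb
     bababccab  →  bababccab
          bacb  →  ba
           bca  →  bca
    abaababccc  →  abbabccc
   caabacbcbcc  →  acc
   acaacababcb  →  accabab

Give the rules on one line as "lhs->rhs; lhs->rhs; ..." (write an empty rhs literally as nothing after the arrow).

  | aaabca => abca
  | bbb
  | bababccab
  | bacb => ba

aa->; cb->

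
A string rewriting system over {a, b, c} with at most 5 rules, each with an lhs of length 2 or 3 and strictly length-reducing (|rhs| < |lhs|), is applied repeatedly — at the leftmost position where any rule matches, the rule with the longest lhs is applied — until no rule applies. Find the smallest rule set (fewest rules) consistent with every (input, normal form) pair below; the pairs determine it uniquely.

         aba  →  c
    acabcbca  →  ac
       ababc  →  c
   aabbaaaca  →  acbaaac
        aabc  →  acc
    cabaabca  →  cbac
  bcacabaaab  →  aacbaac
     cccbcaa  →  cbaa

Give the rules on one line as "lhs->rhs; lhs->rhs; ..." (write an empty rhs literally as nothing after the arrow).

ab->c; bc->a; ca->c; cca->ab

  | aba => ca => c
  | acabcbca => acbcbca => acabca => acbca => acaa => aca => ac
  | ababc => cabc => cbc => ca => c
  | aabbaaaca => acbaaaca => acbaaac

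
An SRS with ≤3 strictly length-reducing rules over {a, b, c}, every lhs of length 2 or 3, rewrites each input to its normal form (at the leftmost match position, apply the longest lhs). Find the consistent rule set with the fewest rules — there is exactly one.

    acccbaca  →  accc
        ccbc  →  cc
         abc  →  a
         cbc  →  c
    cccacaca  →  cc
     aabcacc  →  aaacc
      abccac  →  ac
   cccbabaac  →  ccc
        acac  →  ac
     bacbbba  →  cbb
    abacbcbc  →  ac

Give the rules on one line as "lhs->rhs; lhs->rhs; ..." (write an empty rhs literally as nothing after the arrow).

  | acccbaca => acccca => accc
  | ccbc => cc
  | abc => a
  | cbc => c

ba->; bc->; ca->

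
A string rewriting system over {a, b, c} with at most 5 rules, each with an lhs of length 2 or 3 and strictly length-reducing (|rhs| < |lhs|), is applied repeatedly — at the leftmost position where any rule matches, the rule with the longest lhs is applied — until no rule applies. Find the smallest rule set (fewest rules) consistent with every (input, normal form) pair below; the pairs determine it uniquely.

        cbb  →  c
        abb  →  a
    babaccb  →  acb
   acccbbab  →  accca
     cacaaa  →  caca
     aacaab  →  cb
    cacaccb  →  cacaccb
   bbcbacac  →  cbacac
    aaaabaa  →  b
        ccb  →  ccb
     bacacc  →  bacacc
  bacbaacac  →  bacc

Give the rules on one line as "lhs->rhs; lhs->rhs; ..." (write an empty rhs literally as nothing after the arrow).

aa->; ab->a; bb->; bc->a

  | cbb => c
  | abb => ab => a
  | babaccb => baaccb => bccb => acb
  | acccbbab => acccab => accca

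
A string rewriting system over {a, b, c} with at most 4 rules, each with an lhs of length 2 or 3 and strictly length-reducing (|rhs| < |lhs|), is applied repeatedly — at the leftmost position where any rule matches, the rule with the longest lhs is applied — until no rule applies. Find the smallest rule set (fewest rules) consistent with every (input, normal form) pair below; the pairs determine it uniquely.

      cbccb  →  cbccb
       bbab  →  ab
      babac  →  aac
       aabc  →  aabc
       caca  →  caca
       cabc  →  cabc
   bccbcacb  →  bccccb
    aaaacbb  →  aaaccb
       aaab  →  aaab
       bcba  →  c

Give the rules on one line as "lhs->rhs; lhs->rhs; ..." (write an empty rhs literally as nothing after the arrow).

  | cbccb
  | bbab => bab => ab
  | babac => abac => aac
  | aabc

acb->cc; ba->a; bca->c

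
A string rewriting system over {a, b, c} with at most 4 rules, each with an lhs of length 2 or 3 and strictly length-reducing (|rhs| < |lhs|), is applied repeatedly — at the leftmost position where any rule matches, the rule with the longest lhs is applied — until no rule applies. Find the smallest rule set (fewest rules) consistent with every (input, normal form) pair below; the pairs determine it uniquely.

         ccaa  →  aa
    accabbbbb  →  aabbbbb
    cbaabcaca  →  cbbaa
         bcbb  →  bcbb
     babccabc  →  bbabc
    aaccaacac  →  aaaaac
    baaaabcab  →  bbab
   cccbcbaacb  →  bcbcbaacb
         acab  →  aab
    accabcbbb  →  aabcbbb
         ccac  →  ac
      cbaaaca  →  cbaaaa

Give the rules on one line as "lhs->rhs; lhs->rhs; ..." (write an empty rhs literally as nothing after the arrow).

aba->ba; ca->a; ccc->bc

  | ccaa => caa => aa
  | accabbbbb => acabbbbb => aabbbbb
  | cbaabcaca => cbaabaca => cbabaca => cbbaca => cbbaa
  | bcbb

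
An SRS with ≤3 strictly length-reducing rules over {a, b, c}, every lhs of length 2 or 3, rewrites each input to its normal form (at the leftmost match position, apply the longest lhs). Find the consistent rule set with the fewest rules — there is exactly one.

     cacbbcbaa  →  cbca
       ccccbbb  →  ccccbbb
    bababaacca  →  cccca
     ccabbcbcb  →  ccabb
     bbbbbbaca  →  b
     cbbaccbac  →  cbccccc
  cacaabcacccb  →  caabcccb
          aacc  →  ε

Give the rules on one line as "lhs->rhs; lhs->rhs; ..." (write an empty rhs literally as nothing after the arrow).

  | cacbbcbaa => cbbcbaa => cbbaa => cbca
  | ccccbbb
  | bababaacca => cbabaacca => ccbaacca => cccacca => cccca
  | ccabbcbcb => ccabbcb => ccabb

ac->; ba->c; bbc->b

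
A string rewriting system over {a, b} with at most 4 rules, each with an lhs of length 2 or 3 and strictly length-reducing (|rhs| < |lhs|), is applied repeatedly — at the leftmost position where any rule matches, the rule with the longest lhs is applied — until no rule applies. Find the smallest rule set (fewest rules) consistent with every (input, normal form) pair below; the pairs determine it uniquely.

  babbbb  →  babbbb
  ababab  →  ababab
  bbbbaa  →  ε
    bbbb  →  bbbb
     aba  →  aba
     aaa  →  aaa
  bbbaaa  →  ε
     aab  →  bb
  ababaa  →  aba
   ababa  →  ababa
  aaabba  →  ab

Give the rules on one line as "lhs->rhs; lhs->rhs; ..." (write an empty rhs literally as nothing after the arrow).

aab->bb; baa->; bba->

  | babbbb
  | ababab
  | bbbbaa => bba => ε
  | bbbb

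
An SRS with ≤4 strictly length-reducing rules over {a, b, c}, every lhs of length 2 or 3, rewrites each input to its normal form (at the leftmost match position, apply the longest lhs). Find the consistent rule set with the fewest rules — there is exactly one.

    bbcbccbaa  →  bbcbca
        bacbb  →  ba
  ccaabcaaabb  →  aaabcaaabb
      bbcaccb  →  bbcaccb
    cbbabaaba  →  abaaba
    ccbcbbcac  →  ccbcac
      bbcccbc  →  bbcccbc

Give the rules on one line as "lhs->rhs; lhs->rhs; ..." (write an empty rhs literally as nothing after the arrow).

  | bbcbccbaa => bbcbca
  | bacbb => ba
  | ccaabcaaabb => aaabcaaabb
  | bbcaccb

cba->; cbb->; cca->aa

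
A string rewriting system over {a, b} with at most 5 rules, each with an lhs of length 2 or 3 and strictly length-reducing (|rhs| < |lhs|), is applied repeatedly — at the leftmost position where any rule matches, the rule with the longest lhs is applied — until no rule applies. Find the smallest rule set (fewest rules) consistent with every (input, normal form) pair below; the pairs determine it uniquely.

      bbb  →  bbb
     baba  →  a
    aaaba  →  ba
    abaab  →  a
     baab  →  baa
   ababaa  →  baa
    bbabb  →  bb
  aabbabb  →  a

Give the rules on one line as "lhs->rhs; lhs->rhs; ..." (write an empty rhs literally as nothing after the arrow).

  | bbb
  | baba => a
  | aaaba => ba
  | abaab => ab => a

aaa->; ab->a; aba->; bab->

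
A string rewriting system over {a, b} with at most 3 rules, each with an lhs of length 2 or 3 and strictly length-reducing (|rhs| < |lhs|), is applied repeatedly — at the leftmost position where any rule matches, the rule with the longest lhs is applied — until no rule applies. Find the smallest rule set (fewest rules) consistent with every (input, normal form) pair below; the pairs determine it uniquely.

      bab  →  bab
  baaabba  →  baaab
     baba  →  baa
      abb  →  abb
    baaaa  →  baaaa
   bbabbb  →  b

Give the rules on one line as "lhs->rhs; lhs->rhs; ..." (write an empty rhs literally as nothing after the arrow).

  | bab
  | baaabba => baaab
  | baba => baa
  | abb

aba->aa; bba->b; bbb->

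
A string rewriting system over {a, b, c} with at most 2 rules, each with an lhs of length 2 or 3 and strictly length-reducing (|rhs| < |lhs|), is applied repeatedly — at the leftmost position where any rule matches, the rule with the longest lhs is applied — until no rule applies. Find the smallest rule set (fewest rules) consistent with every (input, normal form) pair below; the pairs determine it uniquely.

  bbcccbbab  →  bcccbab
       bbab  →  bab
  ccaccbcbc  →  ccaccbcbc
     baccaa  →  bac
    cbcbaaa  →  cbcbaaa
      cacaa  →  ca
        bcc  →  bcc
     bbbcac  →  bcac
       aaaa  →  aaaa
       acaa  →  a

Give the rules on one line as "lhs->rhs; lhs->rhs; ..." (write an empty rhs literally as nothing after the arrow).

  | bbcccbbab => bcccbbab => bcccbab
  | bbab => bab
  | ccaccbcbc
  | baccaa => bac

bb->b; caa->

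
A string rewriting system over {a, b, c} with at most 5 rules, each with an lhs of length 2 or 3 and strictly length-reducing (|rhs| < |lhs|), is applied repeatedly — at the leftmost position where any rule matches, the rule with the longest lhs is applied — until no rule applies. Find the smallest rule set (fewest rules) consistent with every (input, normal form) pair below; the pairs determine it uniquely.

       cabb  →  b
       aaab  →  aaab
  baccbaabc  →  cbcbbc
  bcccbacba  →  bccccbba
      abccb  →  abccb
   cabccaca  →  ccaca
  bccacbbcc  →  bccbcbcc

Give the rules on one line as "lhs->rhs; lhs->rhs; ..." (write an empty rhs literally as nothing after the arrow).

  | cabb => b
  | aaab
  | baccbaabc => cbcbaabc => cbcbbc
  | bcccbacba => bccccbba

acb->bc; baa->b; bac->cb; cab->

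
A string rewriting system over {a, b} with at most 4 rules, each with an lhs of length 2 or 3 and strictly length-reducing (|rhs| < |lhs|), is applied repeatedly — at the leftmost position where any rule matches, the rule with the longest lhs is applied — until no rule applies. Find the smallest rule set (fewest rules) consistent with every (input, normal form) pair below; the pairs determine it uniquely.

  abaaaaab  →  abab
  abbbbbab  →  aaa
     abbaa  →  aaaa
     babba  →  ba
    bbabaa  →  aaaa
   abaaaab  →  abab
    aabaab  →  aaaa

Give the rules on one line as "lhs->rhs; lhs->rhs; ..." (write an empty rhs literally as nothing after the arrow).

aab->aa; baa->ba; bb->a

  | abaaaaab => abaaaab => abaaab => abaab => abab
  | abbbbbab => aabbbab => aabbab => aabab => aaab => aaa
  | abbaa => aaaa
  | babba => baaa => baa => ba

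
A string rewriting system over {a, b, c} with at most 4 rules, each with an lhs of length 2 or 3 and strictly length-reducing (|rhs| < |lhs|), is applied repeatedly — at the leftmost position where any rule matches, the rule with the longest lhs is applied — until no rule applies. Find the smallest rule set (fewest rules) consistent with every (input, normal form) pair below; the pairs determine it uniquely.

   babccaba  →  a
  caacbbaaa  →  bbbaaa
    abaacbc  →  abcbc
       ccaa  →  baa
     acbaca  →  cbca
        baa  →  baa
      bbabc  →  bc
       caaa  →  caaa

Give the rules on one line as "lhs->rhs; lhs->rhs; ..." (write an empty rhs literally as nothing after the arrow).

ac->c; bab->; cc->b

  | babccaba => ccaba => baba => a
  | caacbbaaa => cacbbaaa => ccbbaaa => bbbaaa
  | abaacbc => abacbc => abcbc
  | ccaa => baa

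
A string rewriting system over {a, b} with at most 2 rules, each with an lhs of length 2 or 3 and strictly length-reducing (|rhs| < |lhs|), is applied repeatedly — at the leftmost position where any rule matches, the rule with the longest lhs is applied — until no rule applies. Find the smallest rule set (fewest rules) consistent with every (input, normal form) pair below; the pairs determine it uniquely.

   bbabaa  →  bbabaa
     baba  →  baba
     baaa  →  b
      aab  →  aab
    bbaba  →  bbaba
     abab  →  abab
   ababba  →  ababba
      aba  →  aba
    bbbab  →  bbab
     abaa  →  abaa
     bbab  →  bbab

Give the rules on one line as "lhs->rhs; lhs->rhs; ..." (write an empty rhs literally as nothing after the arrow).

  | bbabaa
  | baba
  | baaa => b
  | aab

aaa->; bbb->bb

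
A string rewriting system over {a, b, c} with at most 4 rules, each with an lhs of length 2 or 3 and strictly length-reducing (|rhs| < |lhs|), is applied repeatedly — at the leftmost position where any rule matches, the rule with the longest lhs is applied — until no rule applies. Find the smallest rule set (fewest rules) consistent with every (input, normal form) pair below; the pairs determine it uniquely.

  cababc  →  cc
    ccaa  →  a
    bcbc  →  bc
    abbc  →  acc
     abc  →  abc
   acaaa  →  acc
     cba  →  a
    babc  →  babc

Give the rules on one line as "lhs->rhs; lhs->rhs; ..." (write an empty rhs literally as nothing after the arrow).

baa->cc; bb->c; ca->b; cb->

  | cababc => bbabc => cabc => bbc => cc
  | ccaa => cba => a
  | bcbc => bc
  | abbc => acc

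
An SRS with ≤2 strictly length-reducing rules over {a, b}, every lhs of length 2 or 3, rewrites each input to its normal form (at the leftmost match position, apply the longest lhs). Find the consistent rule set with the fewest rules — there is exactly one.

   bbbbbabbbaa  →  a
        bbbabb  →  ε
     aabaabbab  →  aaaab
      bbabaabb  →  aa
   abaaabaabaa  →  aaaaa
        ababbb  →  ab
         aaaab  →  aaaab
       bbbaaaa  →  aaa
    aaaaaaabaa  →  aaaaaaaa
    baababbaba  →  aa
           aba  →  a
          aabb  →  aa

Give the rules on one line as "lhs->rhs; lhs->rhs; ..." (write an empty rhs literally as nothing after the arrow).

ba->; bb->

  | bbbbbabbbaa => bbbabbbaa => babbbaa => bbbaa => baa => a
  | bbbabb => babb => bb => ε
  | aabaabbab => aaabbab => aaaab
  | bbabaabb => abaabb => aabb => aa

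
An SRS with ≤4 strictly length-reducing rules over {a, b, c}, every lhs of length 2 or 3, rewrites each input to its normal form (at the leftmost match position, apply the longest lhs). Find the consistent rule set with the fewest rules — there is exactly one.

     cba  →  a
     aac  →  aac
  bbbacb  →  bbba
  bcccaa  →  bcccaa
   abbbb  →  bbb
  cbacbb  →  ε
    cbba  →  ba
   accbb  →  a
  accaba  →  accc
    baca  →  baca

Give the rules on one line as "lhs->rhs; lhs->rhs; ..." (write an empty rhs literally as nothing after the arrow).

  | cba => a
  | aac
  | bbbacb => bbba
  | bcccaa

ab->; aba->c; cb->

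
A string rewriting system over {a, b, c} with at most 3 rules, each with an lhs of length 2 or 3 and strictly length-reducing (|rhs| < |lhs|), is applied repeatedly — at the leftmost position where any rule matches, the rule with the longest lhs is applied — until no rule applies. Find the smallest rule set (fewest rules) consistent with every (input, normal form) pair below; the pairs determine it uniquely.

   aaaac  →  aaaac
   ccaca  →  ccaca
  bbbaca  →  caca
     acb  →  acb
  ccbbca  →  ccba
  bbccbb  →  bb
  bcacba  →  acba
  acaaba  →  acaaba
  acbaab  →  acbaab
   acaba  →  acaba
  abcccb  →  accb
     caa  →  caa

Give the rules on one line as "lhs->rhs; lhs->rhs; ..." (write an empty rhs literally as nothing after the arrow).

  | aaaac
  | ccaca
  | bbbaca => caca
  | acb

bbb->c; bc->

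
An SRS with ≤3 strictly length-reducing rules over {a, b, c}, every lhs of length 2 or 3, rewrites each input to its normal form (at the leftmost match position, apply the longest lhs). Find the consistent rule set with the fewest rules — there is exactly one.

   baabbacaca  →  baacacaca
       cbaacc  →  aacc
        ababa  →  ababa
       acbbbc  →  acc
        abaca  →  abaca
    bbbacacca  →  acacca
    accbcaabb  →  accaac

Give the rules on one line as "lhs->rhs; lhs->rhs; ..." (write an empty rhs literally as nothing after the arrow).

bb->c; cb->

  | baabbacaca => baacacaca
  | cbaacc => aacc
  | ababa
  | acbbbc => abbc => acc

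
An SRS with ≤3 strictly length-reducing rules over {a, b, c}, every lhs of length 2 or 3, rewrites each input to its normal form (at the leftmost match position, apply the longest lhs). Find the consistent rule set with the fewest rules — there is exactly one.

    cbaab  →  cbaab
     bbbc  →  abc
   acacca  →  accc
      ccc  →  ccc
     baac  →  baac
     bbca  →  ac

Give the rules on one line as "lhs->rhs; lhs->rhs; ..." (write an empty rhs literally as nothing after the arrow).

  | cbaab
  | bbbc => abc
  | acacca => accca => accc
  | ccc

bb->a; ca->c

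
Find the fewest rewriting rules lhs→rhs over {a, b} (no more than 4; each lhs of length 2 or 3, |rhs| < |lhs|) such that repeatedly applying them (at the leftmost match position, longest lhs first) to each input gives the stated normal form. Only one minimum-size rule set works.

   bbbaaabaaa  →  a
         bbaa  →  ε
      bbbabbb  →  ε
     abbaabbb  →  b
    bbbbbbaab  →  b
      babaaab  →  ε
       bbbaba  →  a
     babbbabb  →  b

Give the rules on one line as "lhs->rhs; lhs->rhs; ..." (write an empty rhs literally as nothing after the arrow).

aa->; ab->; ba->a; bb->

  | bbbaaabaaa => baaabaaa => aaabaaa => abaaa => aaa => a
  | bbaa => aa => ε
  | bbbabbb => babbb => abbb => bb => ε
  | abbaabbb => baabbb => aabbb => bbb => b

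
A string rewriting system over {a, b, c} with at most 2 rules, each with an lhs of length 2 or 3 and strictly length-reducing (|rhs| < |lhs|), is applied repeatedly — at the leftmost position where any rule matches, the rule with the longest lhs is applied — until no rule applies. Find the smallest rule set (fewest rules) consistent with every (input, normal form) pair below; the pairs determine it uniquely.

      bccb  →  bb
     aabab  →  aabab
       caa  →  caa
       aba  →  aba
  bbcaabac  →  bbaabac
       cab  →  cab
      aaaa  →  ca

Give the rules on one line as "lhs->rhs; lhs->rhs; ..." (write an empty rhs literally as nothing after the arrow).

  | bccb => bcb => bb
  | aabab
  | caa
  | aba

aaa->c; bc->b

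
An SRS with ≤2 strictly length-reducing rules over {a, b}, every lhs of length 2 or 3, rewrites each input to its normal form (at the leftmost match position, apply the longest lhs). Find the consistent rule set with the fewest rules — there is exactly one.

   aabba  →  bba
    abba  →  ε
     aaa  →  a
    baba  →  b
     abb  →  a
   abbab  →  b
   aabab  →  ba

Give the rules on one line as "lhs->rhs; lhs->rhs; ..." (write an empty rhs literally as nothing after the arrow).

aa->; ab->a

  | aabba => bba
  | abba => aba => aa => ε
  | aaa => a
  | baba => baa => b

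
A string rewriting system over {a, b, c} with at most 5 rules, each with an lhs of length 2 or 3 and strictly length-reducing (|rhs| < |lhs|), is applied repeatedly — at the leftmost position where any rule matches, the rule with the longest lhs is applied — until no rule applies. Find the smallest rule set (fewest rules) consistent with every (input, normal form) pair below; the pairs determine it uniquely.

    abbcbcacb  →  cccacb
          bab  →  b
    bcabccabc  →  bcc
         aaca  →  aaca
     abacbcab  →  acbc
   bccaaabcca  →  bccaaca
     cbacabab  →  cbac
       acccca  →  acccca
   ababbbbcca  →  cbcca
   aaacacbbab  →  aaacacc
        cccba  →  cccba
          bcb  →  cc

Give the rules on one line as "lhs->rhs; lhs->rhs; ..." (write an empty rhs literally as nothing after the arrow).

  | abbcbcacb => bcbcacb => cccacb
  | bab => b
  | bcabccabc => bccabc => bcc
  | aaca

ab->; abc->; bb->c; bcb->cc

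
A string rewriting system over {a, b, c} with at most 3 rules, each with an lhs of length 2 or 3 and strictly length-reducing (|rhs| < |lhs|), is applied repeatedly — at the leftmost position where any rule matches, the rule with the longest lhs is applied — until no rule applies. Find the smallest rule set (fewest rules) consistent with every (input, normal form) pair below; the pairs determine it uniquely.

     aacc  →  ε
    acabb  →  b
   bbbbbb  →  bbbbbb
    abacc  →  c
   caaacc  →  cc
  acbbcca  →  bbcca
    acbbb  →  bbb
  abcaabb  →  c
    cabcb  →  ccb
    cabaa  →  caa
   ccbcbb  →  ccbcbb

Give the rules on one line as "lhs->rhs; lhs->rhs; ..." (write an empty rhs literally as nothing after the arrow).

aaa->a; ab->; ac->

  | aacc => ac => ε
  | acabb => abb => b
  | bbbbbb
  | abacc => acc => c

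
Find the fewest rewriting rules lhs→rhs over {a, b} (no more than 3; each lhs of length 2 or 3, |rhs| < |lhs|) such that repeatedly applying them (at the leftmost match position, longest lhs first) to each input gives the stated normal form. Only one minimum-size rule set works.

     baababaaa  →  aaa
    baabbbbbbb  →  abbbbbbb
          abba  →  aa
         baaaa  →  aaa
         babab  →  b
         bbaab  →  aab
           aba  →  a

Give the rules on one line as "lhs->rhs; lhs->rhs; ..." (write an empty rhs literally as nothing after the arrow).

ba->; bba->a

  | baababaaa => ababaaa => abaaa => aaa
  | baabbbbbbb => abbbbbbb
  | abba => aa
  | baaaa => aaa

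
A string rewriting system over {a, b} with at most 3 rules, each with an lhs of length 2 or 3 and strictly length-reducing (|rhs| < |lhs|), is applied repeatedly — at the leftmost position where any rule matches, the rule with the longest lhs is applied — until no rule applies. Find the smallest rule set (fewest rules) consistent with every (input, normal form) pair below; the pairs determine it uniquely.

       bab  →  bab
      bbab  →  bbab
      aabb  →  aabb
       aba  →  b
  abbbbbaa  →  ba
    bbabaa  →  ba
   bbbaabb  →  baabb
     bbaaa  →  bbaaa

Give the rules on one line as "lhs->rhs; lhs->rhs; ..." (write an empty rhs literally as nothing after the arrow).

aba->b; bbb->b

  | bab
  | bbab
  | aabb
  | aba => b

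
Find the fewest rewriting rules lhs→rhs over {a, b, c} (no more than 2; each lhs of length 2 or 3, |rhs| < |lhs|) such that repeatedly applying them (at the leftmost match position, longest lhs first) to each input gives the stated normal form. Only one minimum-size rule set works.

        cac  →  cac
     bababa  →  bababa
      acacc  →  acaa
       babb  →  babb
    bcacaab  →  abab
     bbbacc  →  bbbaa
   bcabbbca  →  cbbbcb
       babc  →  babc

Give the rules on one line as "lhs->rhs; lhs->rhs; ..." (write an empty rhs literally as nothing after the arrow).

bca->cb; cc->a

  | cac
  | bababa
  | acacc => acaa
  | babb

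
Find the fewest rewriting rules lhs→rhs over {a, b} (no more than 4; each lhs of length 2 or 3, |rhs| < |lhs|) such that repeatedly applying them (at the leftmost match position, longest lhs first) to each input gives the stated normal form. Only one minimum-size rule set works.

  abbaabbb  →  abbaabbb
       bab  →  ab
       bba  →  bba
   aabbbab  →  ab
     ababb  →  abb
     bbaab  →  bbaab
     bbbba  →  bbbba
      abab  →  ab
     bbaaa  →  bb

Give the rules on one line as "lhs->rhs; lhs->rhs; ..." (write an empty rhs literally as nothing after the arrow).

aaa->; aba->ba; bab->ab

  | abbaabbb
  | bab => ab
  | bba
  | aabbbab => aabbab => aabab => abab => bab => ab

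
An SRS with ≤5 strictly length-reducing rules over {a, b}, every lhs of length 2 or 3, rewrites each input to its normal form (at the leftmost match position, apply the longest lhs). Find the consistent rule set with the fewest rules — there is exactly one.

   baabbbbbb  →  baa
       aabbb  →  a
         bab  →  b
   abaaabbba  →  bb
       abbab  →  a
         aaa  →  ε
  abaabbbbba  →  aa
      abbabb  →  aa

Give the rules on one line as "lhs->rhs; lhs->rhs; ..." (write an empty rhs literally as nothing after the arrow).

aaa->; ab->; abb->a; bba->b

  | baabbbbbb => baabbbb => baabb => baa
  | aabbb => aab => a
  | bab => b
  | abaaabbba => aaabbba => bbba => bb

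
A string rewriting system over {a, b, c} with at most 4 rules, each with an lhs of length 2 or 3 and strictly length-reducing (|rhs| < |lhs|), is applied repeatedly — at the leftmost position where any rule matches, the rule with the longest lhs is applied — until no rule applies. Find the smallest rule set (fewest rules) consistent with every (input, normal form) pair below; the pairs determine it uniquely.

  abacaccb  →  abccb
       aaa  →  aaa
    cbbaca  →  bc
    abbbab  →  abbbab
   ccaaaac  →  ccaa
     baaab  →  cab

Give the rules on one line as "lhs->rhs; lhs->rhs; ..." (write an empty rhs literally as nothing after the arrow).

  | abacaccb => abccb
  | aaa
  | cbbaca => bcaca => bc
  | abbbab

aac->; aca->; baa->c; cbb->bc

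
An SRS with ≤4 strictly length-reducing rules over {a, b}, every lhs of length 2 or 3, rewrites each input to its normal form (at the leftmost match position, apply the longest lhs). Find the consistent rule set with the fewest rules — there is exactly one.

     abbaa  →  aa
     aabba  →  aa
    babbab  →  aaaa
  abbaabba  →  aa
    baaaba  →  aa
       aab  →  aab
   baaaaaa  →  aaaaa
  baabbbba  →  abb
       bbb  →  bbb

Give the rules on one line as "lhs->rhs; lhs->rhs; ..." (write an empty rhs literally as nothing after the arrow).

  | abbaa => aa
  | aabba => aa
  | babbab => aabab => aaaa
  | abbaabba => aabba => aa

ba->; bab->aa; bba->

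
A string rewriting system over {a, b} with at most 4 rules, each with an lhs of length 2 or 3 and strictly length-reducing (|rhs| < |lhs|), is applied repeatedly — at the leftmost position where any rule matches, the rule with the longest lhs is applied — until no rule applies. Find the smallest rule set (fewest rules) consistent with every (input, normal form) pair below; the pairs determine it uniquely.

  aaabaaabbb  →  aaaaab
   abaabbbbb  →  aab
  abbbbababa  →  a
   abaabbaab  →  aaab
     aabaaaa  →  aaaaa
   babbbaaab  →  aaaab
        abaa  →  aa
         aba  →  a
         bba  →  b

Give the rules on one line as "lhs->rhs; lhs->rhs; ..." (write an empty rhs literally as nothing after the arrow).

abb->ab; ba->; bbb->a

  | aaabaaabbb => aaaaabbb => aaaaabb => aaaaab
  | abaabbbbb => aabbbbb => aabbbb => aabbb => aabb => aab
  | abbbbababa => abbbababa => abbababa => abababa => ababa => aba => a
  | abaabbaab => aabbaab => aabaab => aaab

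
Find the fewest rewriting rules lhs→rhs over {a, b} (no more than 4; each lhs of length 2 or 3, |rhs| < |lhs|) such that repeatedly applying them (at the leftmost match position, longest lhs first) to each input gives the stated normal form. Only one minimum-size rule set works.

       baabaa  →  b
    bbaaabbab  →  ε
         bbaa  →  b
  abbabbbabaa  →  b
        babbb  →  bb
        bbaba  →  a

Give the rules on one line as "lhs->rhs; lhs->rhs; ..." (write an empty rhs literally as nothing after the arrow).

  | baabaa => aabaa => bbaa => baa => aa => b
  | bbaaabbab => baaabbab => aaabbab => babbab => abbab => bab => ab => ε
  | bbaa => baa => aa => b
  | abbabbbabaa => babbbabaa => abbbabaa => bbabaa => babaa => abaa => aa => b

aa->b; ab->; ba->a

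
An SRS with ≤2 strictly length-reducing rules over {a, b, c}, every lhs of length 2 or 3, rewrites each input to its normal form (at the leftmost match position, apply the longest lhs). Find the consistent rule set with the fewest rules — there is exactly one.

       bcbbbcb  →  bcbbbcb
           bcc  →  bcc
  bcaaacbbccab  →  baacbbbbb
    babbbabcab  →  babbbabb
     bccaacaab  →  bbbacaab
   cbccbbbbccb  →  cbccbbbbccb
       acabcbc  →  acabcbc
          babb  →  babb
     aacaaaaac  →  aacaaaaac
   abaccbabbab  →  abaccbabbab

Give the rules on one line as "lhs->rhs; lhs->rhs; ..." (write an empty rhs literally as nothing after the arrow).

  | bcbbbcb
  | bcc
  | bcaaacbbccab => baacbbccab => baacbbbbb
  | babbbabcab => babbbabb

bca->b; cca->bb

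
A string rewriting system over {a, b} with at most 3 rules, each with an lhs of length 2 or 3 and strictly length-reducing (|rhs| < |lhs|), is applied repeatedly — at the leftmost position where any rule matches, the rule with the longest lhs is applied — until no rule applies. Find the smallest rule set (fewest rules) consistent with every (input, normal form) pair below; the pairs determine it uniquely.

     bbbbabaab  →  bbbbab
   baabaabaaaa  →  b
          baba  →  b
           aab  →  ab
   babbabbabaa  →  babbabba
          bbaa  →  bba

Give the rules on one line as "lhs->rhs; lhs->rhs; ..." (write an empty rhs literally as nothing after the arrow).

  | bbbbabaab => bbbbab
  | baabaabaaaa => babaabaaaa => babaaaa => baaa => b
  | baba => b
  | aab => ab

aa->a; aaa->; aba->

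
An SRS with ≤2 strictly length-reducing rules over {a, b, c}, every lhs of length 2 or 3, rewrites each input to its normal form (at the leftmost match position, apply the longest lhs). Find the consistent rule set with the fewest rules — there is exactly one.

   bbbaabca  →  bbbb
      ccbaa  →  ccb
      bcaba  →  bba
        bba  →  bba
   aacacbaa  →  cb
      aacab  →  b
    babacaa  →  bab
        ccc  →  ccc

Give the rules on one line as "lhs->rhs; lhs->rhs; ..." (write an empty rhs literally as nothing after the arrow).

aa->; ca->

  | bbbaabca => bbbbca => bbbb
  | ccbaa => ccb
  | bcaba => bba
  | bba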